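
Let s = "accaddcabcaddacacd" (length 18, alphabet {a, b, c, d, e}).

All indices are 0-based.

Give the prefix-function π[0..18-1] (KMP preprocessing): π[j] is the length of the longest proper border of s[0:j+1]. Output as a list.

π[0] = 0
j=1 s[j]='c': π[1]=0 (border '')
j=2 s[j]='c': π[2]=0 (border '')
j=3 s[j]='a': π[3]=1 (border 'a')
j=4 s[j]='d': k: 1→0; π[4]=0 (border '')
j=5 s[j]='d': π[5]=0 (border '')
j=6 s[j]='c': π[6]=0 (border '')
j=7 s[j]='a': π[7]=1 (border 'a')
j=8 s[j]='b': k: 1→0; π[8]=0 (border '')
j=9 s[j]='c': π[9]=0 (border '')
j=10 s[j]='a': π[10]=1 (border 'a')
j=11 s[j]='d': k: 1→0; π[11]=0 (border '')
j=12 s[j]='d': π[12]=0 (border '')
j=13 s[j]='a': π[13]=1 (border 'a')
j=14 s[j]='c': π[14]=2 (border 'ac')
j=15 s[j]='a': k: 2→0; π[15]=1 (border 'a')
j=16 s[j]='c': π[16]=2 (border 'ac')
j=17 s[j]='d': k: 2→0; π[17]=0 (border '')

[0, 0, 0, 1, 0, 0, 0, 1, 0, 0, 1, 0, 0, 1, 2, 1, 2, 0]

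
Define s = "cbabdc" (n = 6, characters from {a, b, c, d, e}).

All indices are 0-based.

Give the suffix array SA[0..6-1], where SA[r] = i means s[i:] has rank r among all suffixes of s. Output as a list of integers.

sorted suffixes:
  #0 SA[0]=2  'abdc'
  #1 SA[1]=1  'babdc'
  #2 SA[2]=3  'bdc'
  #3 SA[3]=5  'c'
  #4 SA[4]=0  'cbabdc'
  #5 SA[5]=4  'dc'

[2, 1, 3, 5, 0, 4]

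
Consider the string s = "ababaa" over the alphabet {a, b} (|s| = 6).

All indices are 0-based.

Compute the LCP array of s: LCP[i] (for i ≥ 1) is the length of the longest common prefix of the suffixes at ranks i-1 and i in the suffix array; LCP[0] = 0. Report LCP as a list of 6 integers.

[0, 1, 1, 3, 0, 2]

sorted suffixes:
  #0 SA[0]=5  'a'
  #1 SA[1]=4  'aa'
  #2 SA[2]=2  'abaa'
  #3 SA[3]=0  'ababaa'
  #4 SA[4]=3  'baa'
  #5 SA[5]=1  'babaa'

SA = [5, 4, 2, 0, 3, 1]
[i] adj suffixes → lcp
  [1] 5/4 → 1 ('a')
  [2] 4/2 → 1 ('a')
  [3] 2/0 → 3 ('aba')
  [4] 0/3 → 0 ('')
  [5] 3/1 → 2 ('ba')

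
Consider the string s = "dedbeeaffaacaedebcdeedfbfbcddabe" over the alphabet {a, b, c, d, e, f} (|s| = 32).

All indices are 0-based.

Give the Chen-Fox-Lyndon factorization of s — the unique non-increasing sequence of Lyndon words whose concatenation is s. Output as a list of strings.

["de", "d", "bee", "aff", "aacaedebcdeedfbfbcddabe"]

emit factor 1: 'de' (i=0, period=2)
emit factor 2: 'd' (i=2, period=1)
emit factor 3: 'bee' (i=3, period=3)
emit factor 4: 'aff' (i=6, period=3)
emit factor 5: 'aacaedebcdeedfbfbcddabe' (i=9, period=23)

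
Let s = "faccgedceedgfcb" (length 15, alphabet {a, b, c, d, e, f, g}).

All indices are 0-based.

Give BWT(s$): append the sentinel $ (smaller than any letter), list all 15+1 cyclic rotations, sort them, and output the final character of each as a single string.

rank  rotation          last
    0  $faccgedceedgfcb  b
    1  accgedceedgfcb$f  f
    2  b$faccgedceedgfc  c
    3  cb$faccgedceedgf  f
    4  ccgedceedgfcb$fa  a
    5  ceedgfcb$faccged  d
    6  cgedceedgfcb$fac  c
    7  dceedgfcb$faccge  e
    8  dgfcb$faccgedcee  e
    9  edceedgfcb$faccg  g
   10  edgfcb$faccgedce  e
   11  eedgfcb$faccgedc  c
   12  faccgedceedgfcb$  $
   13  fcb$faccgedceedg  g
   14  gedceedgfcb$facc  c
   15  gfcb$faccgedceed  d

bfcfadceegec$gcd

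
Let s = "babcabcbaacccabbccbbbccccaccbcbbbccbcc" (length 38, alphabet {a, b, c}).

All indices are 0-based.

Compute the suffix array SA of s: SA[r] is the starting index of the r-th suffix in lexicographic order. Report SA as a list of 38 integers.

sorted suffixes:
  #0 SA[0]=8  'aacccabbccbbbccccaccbcbbbccbcc'
  #1 SA[1]=13  'abbccbbbccccaccbcbbbccbcc'
  #2 SA[2]=1  'abcabcbaacccabbccbbbccccaccbcbbbccbcc'
  #3 SA[3]=4  'abcbaacccabbccbbbccccaccbcbbbccbcc'
  #4 SA[4]=25  'accbcbbbccbcc'
  #5 SA[5]=9  'acccabbccbbbccccaccbcbbbccbcc'
  #6 SA[6]=7  'baacccabbccbbbccccaccbcbbbccbcc'
  #7 SA[7]=0  'babcabcbaacccabbccbbbccccaccbcbbbccbcc'
  #8 SA[8]=30  'bbbccbcc'
  #9 SA[9]=18  'bbbccccaccbcbbbccbcc'
  #10 SA[10]=14  'bbccbbbccccaccbcbbbccbcc'
  #11 SA[11]=31  'bbccbcc'
  #12 SA[12]=19  'bbccccaccbcbbbccbcc'
  #13 SA[13]=2  'bcabcbaacccabbccbbbccccaccbcbbbccbcc'
  #14 SA[14]=5  'bcbaacccabbccbbbccccaccbcbbbccbcc'
  #15 SA[15]=28  'bcbbbccbcc'
  #16 SA[16]=35  'bcc'
  #17 SA[17]=15  'bccbbbccccaccbcbbbccbcc'
  #18 SA[18]=32  'bccbcc'
  #19 SA[19]=20  'bccccaccbcbbbccbcc'
  #20 SA[20]=37  'c'
  #21 SA[21]=12  'cabbccbbbccccaccbcbbbccbcc'
  #22 SA[22]=3  'cabcbaacccabbccbbbccccaccbcbbbccbcc'
  #23 SA[23]=24  'caccbcbbbccbcc'
  #24 SA[24]=6  'cbaacccabbccbbbccccaccbcbbbccbcc'
  #25 SA[25]=29  'cbbbccbcc'
  #26 SA[26]=17  'cbbbccccaccbcbbbccbcc'
  #27 SA[27]=27  'cbcbbbccbcc'
  #28 SA[28]=34  'cbcc'
  #29 SA[29]=36  'cc'
  #30 SA[30]=11  'ccabbccbbbccccaccbcbbbccbcc'
  #31 SA[31]=23  'ccaccbcbbbccbcc'
  #32 SA[32]=16  'ccbbbccccaccbcbbbccbcc'
  #33 SA[33]=26  'ccbcbbbccbcc'
  #34 SA[34]=33  'ccbcc'
  #35 SA[35]=10  'cccabbccbbbccccaccbcbbbccbcc'
  #36 SA[36]=22  'cccaccbcbbbccbcc'
  #37 SA[37]=21  'ccccaccbcbbbccbcc'

[8, 13, 1, 4, 25, 9, 7, 0, 30, 18, 14, 31, 19, 2, 5, 28, 35, 15, 32, 20, 37, 12, 3, 24, 6, 29, 17, 27, 34, 36, 11, 23, 16, 26, 33, 10, 22, 21]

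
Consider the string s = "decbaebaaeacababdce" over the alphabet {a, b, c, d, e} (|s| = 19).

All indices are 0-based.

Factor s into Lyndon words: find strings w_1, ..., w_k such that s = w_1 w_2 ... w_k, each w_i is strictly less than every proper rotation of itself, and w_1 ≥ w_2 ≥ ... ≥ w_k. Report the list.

["de", "c", "b", "aeb", "aaeacababdce"]

emit factor 1: 'de' (i=0, period=2)
emit factor 2: 'c' (i=2, period=1)
emit factor 3: 'b' (i=3, period=1)
emit factor 4: 'aeb' (i=4, period=3)
emit factor 5: 'aaeacababdce' (i=7, period=12)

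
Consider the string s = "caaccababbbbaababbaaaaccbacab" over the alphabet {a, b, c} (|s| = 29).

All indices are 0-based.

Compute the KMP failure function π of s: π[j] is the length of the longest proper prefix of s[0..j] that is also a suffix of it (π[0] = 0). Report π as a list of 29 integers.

π[0] = 0
j=1 s[j]='a': π[1]=0 (border '')
j=2 s[j]='a': π[2]=0 (border '')
j=3 s[j]='c': π[3]=1 (border 'c')
j=4 s[j]='c': k: 1→0; π[4]=1 (border 'c')
j=5 s[j]='a': π[5]=2 (border 'ca')
j=6 s[j]='b': k: 2→0; π[6]=0 (border '')
j=7 s[j]='a': π[7]=0 (border '')
j=8 s[j]='b': π[8]=0 (border '')
j=9 s[j]='b': π[9]=0 (border '')
j=10 s[j]='b': π[10]=0 (border '')
j=11 s[j]='b': π[11]=0 (border '')
j=12 s[j]='a': π[12]=0 (border '')
j=13 s[j]='a': π[13]=0 (border '')
j=14 s[j]='b': π[14]=0 (border '')
j=15 s[j]='a': π[15]=0 (border '')
j=16 s[j]='b': π[16]=0 (border '')
j=17 s[j]='b': π[17]=0 (border '')
j=18 s[j]='a': π[18]=0 (border '')
j=19 s[j]='a': π[19]=0 (border '')
j=20 s[j]='a': π[20]=0 (border '')
j=21 s[j]='a': π[21]=0 (border '')
j=22 s[j]='c': π[22]=1 (border 'c')
j=23 s[j]='c': k: 1→0; π[23]=1 (border 'c')
j=24 s[j]='b': k: 1→0; π[24]=0 (border '')
j=25 s[j]='a': π[25]=0 (border '')
j=26 s[j]='c': π[26]=1 (border 'c')
j=27 s[j]='a': π[27]=2 (border 'ca')
j=28 s[j]='b': k: 2→0; π[28]=0 (border '')

[0, 0, 0, 1, 1, 2, 0, 0, 0, 0, 0, 0, 0, 0, 0, 0, 0, 0, 0, 0, 0, 0, 1, 1, 0, 0, 1, 2, 0]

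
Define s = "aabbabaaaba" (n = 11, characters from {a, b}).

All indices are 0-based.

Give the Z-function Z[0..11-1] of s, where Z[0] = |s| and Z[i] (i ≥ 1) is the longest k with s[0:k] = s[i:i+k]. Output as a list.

[11, 1, 0, 0, 1, 0, 2, 3, 1, 0, 1]

Z[0]=11
i=1: fresh scan; Z[1]=1 scan→box=[1,2)
i=2: fresh scan; Z[2]=0
i=3: fresh scan; Z[3]=0
i=4: fresh scan; Z[4]=1 scan→box=[4,5)
i=5: fresh scan; Z[5]=0
i=6: fresh scan; Z[6]=2 scan→box=[6,8)
i=7: min(r-i=1, Z[1]=1)=1; Z[7]=3 scan→box=[7,10)
i=8: min(r-i=2, Z[1]=1)=1; Z[8]=1
i=9: min(r-i=1, Z[2]=0)=0; Z[9]=0
i=10: fresh scan; Z[10]=1 scan→box=[10,11)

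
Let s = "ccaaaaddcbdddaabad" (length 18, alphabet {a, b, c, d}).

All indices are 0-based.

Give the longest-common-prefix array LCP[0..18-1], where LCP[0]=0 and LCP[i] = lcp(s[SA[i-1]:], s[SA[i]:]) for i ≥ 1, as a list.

[0, 3, 2, 2, 1, 1, 2, 0, 1, 0, 1, 1, 0, 1, 1, 1, 2, 2]

rank→(start, suffix):
  0 → (2, 'aaaaddcbdddaabad')
  1 → (3, 'aaaddcbdddaabad')
  2 → (13, 'aabad')
  3 → (4, 'aaddcbdddaabad')
  4 → (14, 'abad')
  5 → (16, 'ad')
  6 → (5, 'addcbdddaabad')
  7 → (15, 'bad')
  8 → (9, 'bdddaabad')
  9 → (1, 'caaaaddcbdddaabad')
  10 → (8, 'cbdddaabad')
  11 → (0, 'ccaaaaddcbdddaabad')
  12 → (17, 'd')
  13 → (12, 'daabad')
  14 → (7, 'dcbdddaabad')
  15 → (11, 'ddaabad')
  16 → (6, 'ddcbdddaabad')
  17 → (10, 'dddaabad')

SA = [2, 3, 13, 4, 14, 16, 5, 15, 9, 1, 8, 0, 17, 12, 7, 11, 6, 10]
rank  pair      lcp
   1  s[2:],s[3:]  3  'aaa'
   2  s[3:],s[13:]  2  'aa'
   3  s[13:],s[4:]  2  'aa'
   4  s[4:],s[14:]  1  'a'
   5  s[14:],s[16:]  1  'a'
   6  s[16:],s[5:]  2  'ad'
   7  s[5:],s[15:]  0  ''
   8  s[15:],s[9:]  1  'b'
   9  s[9:],s[1:]  0  ''
  10  s[1:],s[8:]  1  'c'
  11  s[8:],s[0:]  1  'c'
  12  s[0:],s[17:]  0  ''
  13  s[17:],s[12:]  1  'd'
  14  s[12:],s[7:]  1  'd'
  15  s[7:],s[11:]  1  'd'
  16  s[11:],s[6:]  2  'dd'
  17  s[6:],s[10:]  2  'dd'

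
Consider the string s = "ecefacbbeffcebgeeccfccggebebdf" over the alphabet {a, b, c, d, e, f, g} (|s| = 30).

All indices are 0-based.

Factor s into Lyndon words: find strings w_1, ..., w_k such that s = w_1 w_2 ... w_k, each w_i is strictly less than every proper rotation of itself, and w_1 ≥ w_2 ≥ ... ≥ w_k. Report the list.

["e", "cef", "acbbeffcebgeeccfccggebebdf"]

emit factor 1: 'e' (i=0, period=1)
emit factor 2: 'cef' (i=1, period=3)
emit factor 3: 'acbbeffcebgeeccfccggebebdf' (i=4, period=26)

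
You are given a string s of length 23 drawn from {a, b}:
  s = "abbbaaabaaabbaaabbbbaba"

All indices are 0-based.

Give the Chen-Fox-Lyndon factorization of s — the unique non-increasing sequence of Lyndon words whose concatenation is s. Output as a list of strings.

["abbb", "aaabaaabbaaabbbbab", "a"]

emit factor 1: 'abbb' (i=0, period=4)
emit factor 2: 'aaabaaabbaaabbbbab' (i=4, period=18)
emit factor 3: 'a' (i=22, period=1)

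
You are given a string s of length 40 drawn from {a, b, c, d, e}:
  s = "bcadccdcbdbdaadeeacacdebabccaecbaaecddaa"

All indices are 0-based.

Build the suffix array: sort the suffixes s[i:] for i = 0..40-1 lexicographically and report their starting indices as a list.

[39, 38, 12, 32, 24, 17, 19, 2, 13, 28, 33, 31, 23, 0, 25, 10, 8, 18, 1, 27, 30, 7, 26, 4, 5, 35, 20, 37, 11, 9, 6, 3, 36, 21, 14, 16, 22, 29, 34, 15]

rank | idx | suffix
   0 |  39 | a
   1 |  38 | aa
   2 |  12 | aadeeacacdebabccaecbaaecddaa
   3 |  32 | aaecddaa
   4 |  24 | abccaecbaaecddaa
   5 |  17 | acacdebabccaecbaaecddaa
   6 |  19 | acdebabccaecbaaecddaa
   7 |   2 | adccdcbdbdaadeeacacdebabccaecbaaecddaa
   8 |  13 | adeeacacdebabccaecbaaecddaa
   9 |  28 | aecbaaecddaa
  10 |  33 | aecddaa
  11 |  31 | baaecddaa
  12 |  23 | babccaecbaaecddaa
  13 |   0 | bcadccdcbdbdaadeeacacdebabccaecbaaecddaa
  14 |  25 | bccaecbaaecddaa
  15 |  10 | bdaadeeacacdebabccaecbaaecddaa
  16 |   8 | bdbdaadeeacacdebabccaecbaaecddaa
  17 |  18 | cacdebabccaecbaaecddaa
  18 |   1 | cadccdcbdbdaadeeacacdebabccaecbaaecddaa
  19 |  27 | caecbaaecddaa
  20 |  30 | cbaaecddaa
  21 |   7 | cbdbdaadeeacacdebabccaecbaaecddaa
  22 |  26 | ccaecbaaecddaa
  23 |   4 | ccdcbdbdaadeeacacdebabccaecbaaecddaa
  24 |   5 | cdcbdbdaadeeacacdebabccaecbaaecddaa
  25 |  35 | cddaa
  26 |  20 | cdebabccaecbaaecddaa
  27 |  37 | daa
  28 |  11 | daadeeacacdebabccaecbaaecddaa
  29 |   9 | dbdaadeeacacdebabccaecbaaecddaa
  30 |   6 | dcbdbdaadeeacacdebabccaecbaaecddaa
  31 |   3 | dccdcbdbdaadeeacacdebabccaecbaaecddaa
  32 |  36 | ddaa
  33 |  21 | debabccaecbaaecddaa
  34 |  14 | deeacacdebabccaecbaaecddaa
  35 |  16 | eacacdebabccaecbaaecddaa
  36 |  22 | ebabccaecbaaecddaa
  37 |  29 | ecbaaecddaa
  38 |  34 | ecddaa
  39 |  15 | eeacacdebabccaecbaaecddaa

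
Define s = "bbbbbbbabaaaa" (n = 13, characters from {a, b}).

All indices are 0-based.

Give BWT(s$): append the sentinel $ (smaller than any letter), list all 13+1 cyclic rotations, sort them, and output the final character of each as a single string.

rank  rotation        last
    0  $bbbbbbbabaaaa  a
    1  a$bbbbbbbabaaa  a
    2  aa$bbbbbbbabaa  a
    3  aaa$bbbbbbbaba  a
    4  aaaa$bbbbbbbab  b
    5  abaaaa$bbbbbbb  b
    6  baaaa$bbbbbbba  a
    7  babaaaa$bbbbbb  b
    8  bbabaaaa$bbbbb  b
    9  bbbabaaaa$bbbb  b
   10  bbbbabaaaa$bbb  b
   11  bbbbbabaaaa$bb  b
   12  bbbbbbabaaaa$b  b
   13  bbbbbbbabaaaa$  $

aaaabbabbbbbb$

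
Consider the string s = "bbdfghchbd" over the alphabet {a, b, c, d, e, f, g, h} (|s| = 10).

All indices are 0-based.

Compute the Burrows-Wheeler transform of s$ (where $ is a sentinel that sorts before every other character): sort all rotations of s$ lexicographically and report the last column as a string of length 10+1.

d$hbhbbdfcg

rank  rotation     last
    0  $bbdfghchbd  d
    1  bbdfghchbd$  $
    2  bd$bbdfghch  h
    3  bdfghchbd$b  b
    4  chbd$bbdfgh  h
    5  d$bbdfghchb  b
    6  dfghchbd$bb  b
    7  fghchbd$bbd  d
    8  ghchbd$bbdf  f
    9  hbd$bbdfghc  c
   10  hchbd$bbdfg  g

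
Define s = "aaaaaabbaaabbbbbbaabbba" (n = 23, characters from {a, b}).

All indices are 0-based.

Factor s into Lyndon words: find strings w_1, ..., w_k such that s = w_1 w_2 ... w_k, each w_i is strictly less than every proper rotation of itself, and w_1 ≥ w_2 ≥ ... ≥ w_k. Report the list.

emit factor 1: 'aaaaaabbaaabbbbbbaabbb' (i=0, period=22)
emit factor 2: 'a' (i=22, period=1)

["aaaaaabbaaabbbbbbaabbb", "a"]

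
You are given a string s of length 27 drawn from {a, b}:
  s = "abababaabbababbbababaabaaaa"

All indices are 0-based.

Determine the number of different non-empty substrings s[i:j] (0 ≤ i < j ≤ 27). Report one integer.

rank→(start, suffix):
  0 → (26, 'a')
  1 → (25, 'aa')
  2 → (24, 'aaa')
  3 → (23, 'aaaa')
  4 → (20, 'aabaaaa')
  5 → (6, 'aabbababbbababaabaaaa')
  6 → (21, 'abaaaa')
  7 → (18, 'abaabaaaa')
  8 → (4, 'abaabbababbbababaabaaaa')
  9 → (16, 'ababaabaaaa')
  10 → (2, 'ababaabbababbbababaabaaaa')
  11 → (0, 'abababaabbababbbababaabaaaa')
  12 → (10, 'ababbbababaabaaaa')
  13 → (7, 'abbababbbababaabaaaa')
  14 → (12, 'abbbababaabaaaa')
  15 → (22, 'baaaa')
  16 → (19, 'baabaaaa')
  17 → (5, 'baabbababbbababaabaaaa')
  18 → (17, 'babaabaaaa')
  19 → (3, 'babaabbababbbababaabaaaa')
  20 → (15, 'bababaabaaaa')
  21 → (1, 'bababaabbababbbababaabaaaa')
  22 → (9, 'bababbbababaabaaaa')
  23 → (11, 'babbbababaabaaaa')
  24 → (14, 'bbababaabaaaa')
  25 → (8, 'bbababbbababaabaaaa')
  26 → (13, 'bbbababaabaaaa')

SA = [26, 25, 24, 23, 20, 6, 21, 18, 4, 16, 2, 0, 10, 7, 12, 22, 19, 5, 17, 3, 15, 1, 9, 11, 14, 8, 13]
rank  pair      lcp
   1  s[26:],s[25:]  1  'a'
   2  s[25:],s[24:]  2  'aa'
   3  s[24:],s[23:]  3  'aaa'
   4  s[23:],s[20:]  2  'aa'
   5  s[20:],s[6:]  3  'aab'
   6  s[6:],s[21:]  1  'a'
   7  s[21:],s[18:]  4  'abaa'
   8  s[18:],s[4:]  5  'abaab'
   9  s[4:],s[16:]  3  'aba'
  10  s[16:],s[2:]  7  'ababaab'
  11  s[2:],s[0:]  5  'ababa'
  12  s[0:],s[10:]  4  'abab'
  13  s[10:],s[7:]  2  'ab'
  14  s[7:],s[12:]  3  'abb'
  15  s[12:],s[22:]  0  ''
  16  s[22:],s[19:]  3  'baa'
  17  s[19:],s[5:]  4  'baab'
  18  s[5:],s[17:]  2  'ba'
  19  s[17:],s[3:]  6  'babaab'
  20  s[3:],s[15:]  4  'baba'
  21  s[15:],s[1:]  8  'bababaab'
  22  s[1:],s[9:]  5  'babab'
  23  s[9:],s[11:]  3  'bab'
  24  s[11:],s[14:]  1  'b'
  25  s[14:],s[8:]  6  'bbabab'
  26  s[8:],s[13:]  2  'bb'

n(n+1)/2 = 27·28/2 = 378
Σ LCP = 0 + 1 + 2 + 3 + 2 + 3 + 1 + 4 + 5 + 3 + 7 + 5 + 4 + 2 + 3 + 0 + 3 + 4 + 2 + 6 + 4 + 8 + 5 + 3 + 1 + 6 + 2 = 89
distinct = 378 − 89 = 289

289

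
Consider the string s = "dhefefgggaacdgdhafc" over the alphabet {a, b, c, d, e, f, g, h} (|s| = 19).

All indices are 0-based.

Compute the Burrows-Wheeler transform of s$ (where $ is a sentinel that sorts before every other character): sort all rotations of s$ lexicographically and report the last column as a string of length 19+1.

cgahfacg$hfaeegdgfdd

rank  rotation              last
    0  $dhefefgggaacdgdhafc  c
    1  aacdgdhafc$dhefefggg  g
    2  acdgdhafc$dhefefggga  a
    3  afc$dhefefgggaacdgdh  h
    4  c$dhefefgggaacdgdhaf  f
    5  cdgdhafc$dhefefgggaa  a
    6  dgdhafc$dhefefgggaac  c
    7  dhafc$dhefefgggaacdg  g
    8  dhefefgggaacdgdhafc$  $
    9  efefgggaacdgdhafc$dh  h
   10  efgggaacdgdhafc$dhef  f
   11  fc$dhefefgggaacdgdha  a
   12  fefgggaacdgdhafc$dhe  e
   13  fgggaacdgdhafc$dhefe  e
   14  gaacdgdhafc$dhefefgg  g
   15  gdhafc$dhefefgggaacd  d
   16  ggaacdgdhafc$dhefefg  g
   17  gggaacdgdhafc$dhefef  f
   18  hafc$dhefefgggaacdgd  d
   19  hefefgggaacdgdhafc$d  d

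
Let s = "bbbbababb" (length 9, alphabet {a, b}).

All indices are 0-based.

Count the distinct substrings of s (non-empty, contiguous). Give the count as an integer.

rank→(start, suffix):
  0 → (4, 'ababb')
  1 → (6, 'abb')
  2 → (8, 'b')
  3 → (3, 'bababb')
  4 → (5, 'babb')
  5 → (7, 'bb')
  6 → (2, 'bbababb')
  7 → (1, 'bbbababb')
  8 → (0, 'bbbbababb')

SA = [4, 6, 8, 3, 5, 7, 2, 1, 0]
i: (SA[i-1],SA[i]) lcp shared
  1: (4,6) 2 'ab'
  2: (6,8) 0 ''
  3: (8,3) 1 'b'
  4: (3,5) 3 'bab'
  5: (5,7) 1 'b'
  6: (7,2) 2 'bb'
  7: (2,1) 2 'bb'
  8: (1,0) 3 'bbb'

n(n+1)/2 = 9·10/2 = 45
Σ LCP = 0 + 2 + 0 + 1 + 3 + 1 + 2 + 2 + 3 = 14
distinct = 45 − 14 = 31

31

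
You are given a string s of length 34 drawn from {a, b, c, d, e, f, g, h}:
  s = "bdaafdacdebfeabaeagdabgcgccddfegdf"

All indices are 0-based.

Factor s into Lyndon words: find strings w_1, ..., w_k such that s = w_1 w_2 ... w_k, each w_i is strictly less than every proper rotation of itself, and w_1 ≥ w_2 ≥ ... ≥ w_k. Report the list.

["bd", "aafdacdebfeabaeagdabgcgccddfegdf"]

emit factor 1: 'bd' (i=0, period=2)
emit factor 2: 'aafdacdebfeabaeagdabgcgccddfegdf' (i=2, period=32)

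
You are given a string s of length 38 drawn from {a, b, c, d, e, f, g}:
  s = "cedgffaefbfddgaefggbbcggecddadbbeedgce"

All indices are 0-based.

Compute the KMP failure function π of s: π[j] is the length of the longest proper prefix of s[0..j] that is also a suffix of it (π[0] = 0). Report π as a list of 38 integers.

[0, 0, 0, 0, 0, 0, 0, 0, 0, 0, 0, 0, 0, 0, 0, 0, 0, 0, 0, 0, 0, 1, 0, 0, 0, 1, 0, 0, 0, 0, 0, 0, 0, 0, 0, 0, 1, 2]

π[0] = 0
j=1 s[j]='e': π[1]=0 (border '')
j=2 s[j]='d': π[2]=0 (border '')
j=3 s[j]='g': π[3]=0 (border '')
j=4 s[j]='f': π[4]=0 (border '')
j=5 s[j]='f': π[5]=0 (border '')
j=6 s[j]='a': π[6]=0 (border '')
j=7 s[j]='e': π[7]=0 (border '')
j=8 s[j]='f': π[8]=0 (border '')
j=9 s[j]='b': π[9]=0 (border '')
j=10 s[j]='f': π[10]=0 (border '')
j=11 s[j]='d': π[11]=0 (border '')
j=12 s[j]='d': π[12]=0 (border '')
j=13 s[j]='g': π[13]=0 (border '')
j=14 s[j]='a': π[14]=0 (border '')
j=15 s[j]='e': π[15]=0 (border '')
j=16 s[j]='f': π[16]=0 (border '')
j=17 s[j]='g': π[17]=0 (border '')
j=18 s[j]='g': π[18]=0 (border '')
j=19 s[j]='b': π[19]=0 (border '')
j=20 s[j]='b': π[20]=0 (border '')
j=21 s[j]='c': π[21]=1 (border 'c')
j=22 s[j]='g': k: 1→0; π[22]=0 (border '')
j=23 s[j]='g': π[23]=0 (border '')
j=24 s[j]='e': π[24]=0 (border '')
j=25 s[j]='c': π[25]=1 (border 'c')
j=26 s[j]='d': k: 1→0; π[26]=0 (border '')
j=27 s[j]='d': π[27]=0 (border '')
j=28 s[j]='a': π[28]=0 (border '')
j=29 s[j]='d': π[29]=0 (border '')
j=30 s[j]='b': π[30]=0 (border '')
j=31 s[j]='b': π[31]=0 (border '')
j=32 s[j]='e': π[32]=0 (border '')
j=33 s[j]='e': π[33]=0 (border '')
j=34 s[j]='d': π[34]=0 (border '')
j=35 s[j]='g': π[35]=0 (border '')
j=36 s[j]='c': π[36]=1 (border 'c')
j=37 s[j]='e': π[37]=2 (border 'ce')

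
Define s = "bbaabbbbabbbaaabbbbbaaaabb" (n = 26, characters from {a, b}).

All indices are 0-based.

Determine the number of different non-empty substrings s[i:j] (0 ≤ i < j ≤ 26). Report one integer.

rank | idx | suffix
   0 |  20 | aaaabb
   1 |  21 | aaabb
   2 |  12 | aaabbbbbaaaabb
   3 |  22 | aabb
   4 |   2 | aabbbbabbbaaabbbbbaaaabb
   5 |  13 | aabbbbbaaaabb
   6 |  23 | abb
   7 |   8 | abbbaaabbbbbaaaabb
   8 |   3 | abbbbabbbaaabbbbbaaaabb
   9 |  14 | abbbbbaaaabb
  10 |  25 | b
  11 |  19 | baaaabb
  12 |  11 | baaabbbbbaaaabb
  13 |   1 | baabbbbabbbaaabbbbbaaaabb
  14 |   7 | babbbaaabbbbbaaaabb
  15 |  24 | bb
  16 |  18 | bbaaaabb
  17 |  10 | bbaaabbbbbaaaabb
  18 |   0 | bbaabbbbabbbaaabbbbbaaaabb
  19 |   6 | bbabbbaaabbbbbaaaabb
  20 |  17 | bbbaaaabb
  21 |   9 | bbbaaabbbbbaaaabb
  22 |   5 | bbbabbbaaabbbbbaaaabb
  23 |  16 | bbbbaaaabb
  24 |   4 | bbbbabbbaaabbbbbaaaabb
  25 |  15 | bbbbbaaaabb

SA = [20, 21, 12, 22, 2, 13, 23, 8, 3, 14, 25, 19, 11, 1, 7, 24, 18, 10, 0, 6, 17, 9, 5, 16, 4, 15]
[i] adj suffixes → lcp
  [1] 20/21 → 3 ('aaa')
  [2] 21/12 → 5 ('aaabb')
  [3] 12/22 → 2 ('aa')
  [4] 22/2 → 4 ('aabb')
  [5] 2/13 → 6 ('aabbbb')
  [6] 13/23 → 1 ('a')
  [7] 23/8 → 3 ('abb')
  [8] 8/3 → 4 ('abbb')
  [9] 3/14 → 5 ('abbbb')
  [10] 14/25 → 0 ('')
  [11] 25/19 → 1 ('b')
  [12] 19/11 → 4 ('baaa')
  [13] 11/1 → 3 ('baa')
  [14] 1/7 → 2 ('ba')
  [15] 7/24 → 1 ('b')
  [16] 24/18 → 2 ('bb')
  [17] 18/10 → 5 ('bbaaa')
  [18] 10/0 → 4 ('bbaa')
  [19] 0/6 → 3 ('bba')
  [20] 6/17 → 2 ('bb')
  [21] 17/9 → 6 ('bbbaaa')
  [22] 9/5 → 4 ('bbba')
  [23] 5/16 → 3 ('bbb')
  [24] 16/4 → 5 ('bbbba')
  [25] 4/15 → 4 ('bbbb')

n(n+1)/2 = 26·27/2 = 351
Σ LCP = 0 + 3 + 5 + 2 + 4 + 6 + 1 + 3 + 4 + 5 + 0 + 1 + 4 + 3 + 2 + 1 + 2 + 5 + 4 + 3 + 2 + 6 + 4 + 3 + 5 + 4 = 82
distinct = 351 − 82 = 269

269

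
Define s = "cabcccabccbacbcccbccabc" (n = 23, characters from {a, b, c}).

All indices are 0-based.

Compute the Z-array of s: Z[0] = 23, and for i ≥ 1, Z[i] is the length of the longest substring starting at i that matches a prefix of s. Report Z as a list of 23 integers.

[23, 0, 0, 1, 1, 5, 0, 0, 1, 1, 0, 0, 1, 0, 1, 1, 1, 0, 1, 4, 0, 0, 1]

Z[0]=23
i=1: fresh scan; Z[1]=0
i=2: fresh scan; Z[2]=0
i=3: fresh scan; Z[3]=1 scan→box=[3,4)
i=4: fresh scan; Z[4]=1 scan→box=[4,5)
i=5: fresh scan; Z[5]=5 scan→box=[5,10)
i=6: min(r-i=4, Z[1]=0)=0; Z[6]=0
i=7: min(r-i=3, Z[2]=0)=0; Z[7]=0
i=8: min(r-i=2, Z[3]=1)=1; Z[8]=1
i=9: min(r-i=1, Z[4]=1)=1; Z[9]=1
i=10: fresh scan; Z[10]=0
i=11: fresh scan; Z[11]=0
i=12: fresh scan; Z[12]=1 scan→box=[12,13)
i=13: fresh scan; Z[13]=0
i=14: fresh scan; Z[14]=1 scan→box=[14,15)
i=15: fresh scan; Z[15]=1 scan→box=[15,16)
i=16: fresh scan; Z[16]=1 scan→box=[16,17)
i=17: fresh scan; Z[17]=0
i=18: fresh scan; Z[18]=1 scan→box=[18,19)
i=19: fresh scan; Z[19]=4 scan→box=[19,23)
i=20: min(r-i=3, Z[1]=0)=0; Z[20]=0
i=21: min(r-i=2, Z[2]=0)=0; Z[21]=0
i=22: min(r-i=1, Z[3]=1)=1; Z[22]=1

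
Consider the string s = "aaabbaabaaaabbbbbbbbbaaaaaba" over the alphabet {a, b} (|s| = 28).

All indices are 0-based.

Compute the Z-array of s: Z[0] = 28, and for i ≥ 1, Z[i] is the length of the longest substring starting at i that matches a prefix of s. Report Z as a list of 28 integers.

[28, 2, 1, 0, 0, 2, 1, 0, 3, 5, 2, 1, 0, 0, 0, 0, 0, 0, 0, 0, 0, 3, 3, 4, 2, 1, 0, 1]

Z[0]=28
i=1: fresh scan; Z[1]=2 scan→box=[1,3)
i=2: min(r-i=1, Z[1]=2)=1; Z[2]=1
i=3: fresh scan; Z[3]=0
i=4: fresh scan; Z[4]=0
i=5: fresh scan; Z[5]=2 scan→box=[5,7)
i=6: min(r-i=1, Z[1]=2)=1; Z[6]=1
i=7: fresh scan; Z[7]=0
i=8: fresh scan; Z[8]=3 scan→box=[8,11)
i=9: min(r-i=2, Z[1]=2)=2; Z[9]=5 scan→box=[9,14)
i=10: min(r-i=4, Z[1]=2)=2; Z[10]=2
i=11: min(r-i=3, Z[2]=1)=1; Z[11]=1
i=12: min(r-i=2, Z[3]=0)=0; Z[12]=0
i=13: min(r-i=1, Z[4]=0)=0; Z[13]=0
i=14: fresh scan; Z[14]=0
i=15: fresh scan; Z[15]=0
i=16: fresh scan; Z[16]=0
i=17: fresh scan; Z[17]=0
i=18: fresh scan; Z[18]=0
i=19: fresh scan; Z[19]=0
i=20: fresh scan; Z[20]=0
i=21: fresh scan; Z[21]=3 scan→box=[21,24)
i=22: min(r-i=2, Z[1]=2)=2; Z[22]=3 scan→box=[22,25)
i=23: min(r-i=2, Z[1]=2)=2; Z[23]=4 scan→box=[23,27)
i=24: min(r-i=3, Z[1]=2)=2; Z[24]=2
i=25: min(r-i=2, Z[2]=1)=1; Z[25]=1
i=26: min(r-i=1, Z[3]=0)=0; Z[26]=0
i=27: fresh scan; Z[27]=1 scan→box=[27,28)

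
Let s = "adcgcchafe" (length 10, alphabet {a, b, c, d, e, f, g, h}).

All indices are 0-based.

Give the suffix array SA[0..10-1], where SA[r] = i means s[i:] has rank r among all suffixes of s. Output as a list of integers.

rank | idx | suffix
   0 |   0 | adcgcchafe
   1 |   7 | afe
   2 |   4 | cchafe
   3 |   2 | cgcchafe
   4 |   5 | chafe
   5 |   1 | dcgcchafe
   6 |   9 | e
   7 |   8 | fe
   8 |   3 | gcchafe
   9 |   6 | hafe

[0, 7, 4, 2, 5, 1, 9, 8, 3, 6]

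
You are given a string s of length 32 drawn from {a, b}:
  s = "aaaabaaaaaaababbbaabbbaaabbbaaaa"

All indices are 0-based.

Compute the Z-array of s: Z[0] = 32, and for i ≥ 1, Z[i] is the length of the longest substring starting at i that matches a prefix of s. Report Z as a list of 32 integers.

Z[0]=32
i=1: i≥r, start 0; Z[1]=3 grow→box=[1,4)
i=2: min(r-i=2, Z[1]=3)=2; Z[2]=2
i=3: min(r-i=1, Z[2]=2)=1; Z[3]=1
i=4: i≥r, start 0; Z[4]=0
i=5: i≥r, start 0; Z[5]=4 grow→box=[5,9)
i=6: min(r-i=3, Z[1]=3)=3; Z[6]=4 grow→box=[6,10)
i=7: min(r-i=3, Z[1]=3)=3; Z[7]=4 grow→box=[7,11)
i=8: min(r-i=3, Z[1]=3)=3; Z[8]=6 grow→box=[8,14)
i=9: min(r-i=5, Z[1]=3)=3; Z[9]=3
i=10: min(r-i=4, Z[2]=2)=2; Z[10]=2
i=11: min(r-i=3, Z[3]=1)=1; Z[11]=1
i=12: min(r-i=2, Z[4]=0)=0; Z[12]=0
i=13: min(r-i=1, Z[5]=4)=1; Z[13]=1
i=14: i≥r, start 0; Z[14]=0
i=15: i≥r, start 0; Z[15]=0
i=16: i≥r, start 0; Z[16]=0
i=17: i≥r, start 0; Z[17]=2 grow→box=[17,19)
i=18: min(r-i=1, Z[1]=3)=1; Z[18]=1
i=19: i≥r, start 0; Z[19]=0
i=20: i≥r, start 0; Z[20]=0
i=21: i≥r, start 0; Z[21]=0
i=22: i≥r, start 0; Z[22]=3 grow→box=[22,25)
i=23: min(r-i=2, Z[1]=3)=2; Z[23]=2
i=24: min(r-i=1, Z[2]=2)=1; Z[24]=1
i=25: i≥r, start 0; Z[25]=0
i=26: i≥r, start 0; Z[26]=0
i=27: i≥r, start 0; Z[27]=0
i=28: i≥r, start 0; Z[28]=4 grow→box=[28,32)
i=29: min(r-i=3, Z[1]=3)=3; Z[29]=3
i=30: min(r-i=2, Z[2]=2)=2; Z[30]=2
i=31: min(r-i=1, Z[3]=1)=1; Z[31]=1

[32, 3, 2, 1, 0, 4, 4, 4, 6, 3, 2, 1, 0, 1, 0, 0, 0, 2, 1, 0, 0, 0, 3, 2, 1, 0, 0, 0, 4, 3, 2, 1]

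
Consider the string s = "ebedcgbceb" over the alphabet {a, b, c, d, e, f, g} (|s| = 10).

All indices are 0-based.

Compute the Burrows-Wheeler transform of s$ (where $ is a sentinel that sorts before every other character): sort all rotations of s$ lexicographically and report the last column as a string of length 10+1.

rank  rotation     last
    0  $ebedcgbceb  b
    1  b$ebedcgbce  e
    2  bceb$ebedcg  g
    3  bedcgbceb$e  e
    4  ceb$ebedcgb  b
    5  cgbceb$ebed  d
    6  dcgbceb$ebe  e
    7  eb$ebedcgbc  c
    8  ebedcgbceb$  $
    9  edcgbceb$eb  b
   10  gbceb$ebedc  c

begebdec$bc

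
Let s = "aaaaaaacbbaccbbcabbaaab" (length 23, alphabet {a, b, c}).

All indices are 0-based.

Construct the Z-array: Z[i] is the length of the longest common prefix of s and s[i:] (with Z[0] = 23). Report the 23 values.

[23, 6, 5, 4, 3, 2, 1, 0, 0, 0, 1, 0, 0, 0, 0, 0, 1, 0, 0, 3, 2, 1, 0]

Z[0]=23
i=1: fresh scan; Z[1]=6 extend→box=[1,7)
i=2: min(r-i=5, Z[1]=6)=5; Z[2]=5
i=3: min(r-i=4, Z[2]=5)=4; Z[3]=4
i=4: min(r-i=3, Z[3]=4)=3; Z[4]=3
i=5: min(r-i=2, Z[4]=3)=2; Z[5]=2
i=6: min(r-i=1, Z[5]=2)=1; Z[6]=1
i=7: fresh scan; Z[7]=0
i=8: fresh scan; Z[8]=0
i=9: fresh scan; Z[9]=0
i=10: fresh scan; Z[10]=1 extend→box=[10,11)
i=11: fresh scan; Z[11]=0
i=12: fresh scan; Z[12]=0
i=13: fresh scan; Z[13]=0
i=14: fresh scan; Z[14]=0
i=15: fresh scan; Z[15]=0
i=16: fresh scan; Z[16]=1 extend→box=[16,17)
i=17: fresh scan; Z[17]=0
i=18: fresh scan; Z[18]=0
i=19: fresh scan; Z[19]=3 extend→box=[19,22)
i=20: min(r-i=2, Z[1]=6)=2; Z[20]=2
i=21: min(r-i=1, Z[2]=5)=1; Z[21]=1
i=22: fresh scan; Z[22]=0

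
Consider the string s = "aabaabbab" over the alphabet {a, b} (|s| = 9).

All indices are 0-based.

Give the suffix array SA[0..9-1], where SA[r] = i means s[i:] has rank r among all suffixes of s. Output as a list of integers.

[0, 3, 7, 1, 4, 8, 2, 6, 5]

sorted suffixes:
  #0 SA[0]=0  'aabaabbab'
  #1 SA[1]=3  'aabbab'
  #2 SA[2]=7  'ab'
  #3 SA[3]=1  'abaabbab'
  #4 SA[4]=4  'abbab'
  #5 SA[5]=8  'b'
  #6 SA[6]=2  'baabbab'
  #7 SA[7]=6  'bab'
  #8 SA[8]=5  'bbab'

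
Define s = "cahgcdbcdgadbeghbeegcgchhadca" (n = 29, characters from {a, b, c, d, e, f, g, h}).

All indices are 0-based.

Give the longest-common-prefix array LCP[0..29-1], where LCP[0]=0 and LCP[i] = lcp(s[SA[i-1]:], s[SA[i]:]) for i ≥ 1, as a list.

rank→(start, suffix):
  0 → (28, 'a')
  1 → (10, 'adbeghbeegcgchhadca')
  2 → (25, 'adca')
  3 → (1, 'ahgcdbcdgadbeghbeegcgchhadca')
  4 → (6, 'bcdgadbeghbeegcgchhadca')
  5 → (16, 'beegcgchhadca')
  6 → (12, 'beghbeegcgchhadca')
  7 → (27, 'ca')
  8 → (0, 'cahgcdbcdgadbeghbeegcgchhadca')
  9 → (4, 'cdbcdgadbeghbeegcgchhadca')
  10 → (7, 'cdgadbeghbeegcgchhadca')
  11 → (20, 'cgchhadca')
  12 → (22, 'chhadca')
  13 → (5, 'dbcdgadbeghbeegcgchhadca')
  14 → (11, 'dbeghbeegcgchhadca')
  15 → (26, 'dca')
  16 → (8, 'dgadbeghbeegcgchhadca')
  17 → (17, 'eegcgchhadca')
  18 → (18, 'egcgchhadca')
  19 → (13, 'eghbeegcgchhadca')
  20 → (9, 'gadbeghbeegcgchhadca')
  21 → (3, 'gcdbcdgadbeghbeegcgchhadca')
  22 → (19, 'gcgchhadca')
  23 → (21, 'gchhadca')
  24 → (14, 'ghbeegcgchhadca')
  25 → (24, 'hadca')
  26 → (15, 'hbeegcgchhadca')
  27 → (2, 'hgcdbcdgadbeghbeegcgchhadca')
  28 → (23, 'hhadca')

SA = [28, 10, 25, 1, 6, 16, 12, 27, 0, 4, 7, 20, 22, 5, 11, 26, 8, 17, 18, 13, 9, 3, 19, 21, 14, 24, 15, 2, 23]
[i] adj suffixes → lcp
  [1] 28/10 → 1 ('a')
  [2] 10/25 → 2 ('ad')
  [3] 25/1 → 1 ('a')
  [4] 1/6 → 0 ('')
  [5] 6/16 → 1 ('b')
  [6] 16/12 → 2 ('be')
  [7] 12/27 → 0 ('')
  [8] 27/0 → 2 ('ca')
  [9] 0/4 → 1 ('c')
  [10] 4/7 → 2 ('cd')
  [11] 7/20 → 1 ('c')
  [12] 20/22 → 1 ('c')
  [13] 22/5 → 0 ('')
  [14] 5/11 → 2 ('db')
  [15] 11/26 → 1 ('d')
  [16] 26/8 → 1 ('d')
  [17] 8/17 → 0 ('')
  [18] 17/18 → 1 ('e')
  [19] 18/13 → 2 ('eg')
  [20] 13/9 → 0 ('')
  [21] 9/3 → 1 ('g')
  [22] 3/19 → 2 ('gc')
  [23] 19/21 → 2 ('gc')
  [24] 21/14 → 1 ('g')
  [25] 14/24 → 0 ('')
  [26] 24/15 → 1 ('h')
  [27] 15/2 → 1 ('h')
  [28] 2/23 → 1 ('h')

[0, 1, 2, 1, 0, 1, 2, 0, 2, 1, 2, 1, 1, 0, 2, 1, 1, 0, 1, 2, 0, 1, 2, 2, 1, 0, 1, 1, 1]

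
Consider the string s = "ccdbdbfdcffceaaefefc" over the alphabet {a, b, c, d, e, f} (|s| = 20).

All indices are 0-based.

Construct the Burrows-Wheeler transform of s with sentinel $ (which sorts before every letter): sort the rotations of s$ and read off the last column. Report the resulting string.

rank  rotation               last
    0  $ccdbdbfdcffceaaefefc  c
    1  aaefefc$ccdbdbfdcffce  e
    2  aefefc$ccdbdbfdcffcea  a
    3  bdbfdcffceaaefefc$ccd  d
    4  bfdcffceaaefefc$ccdbd  d
    5  c$ccdbdbfdcffceaaefef  f
    6  ccdbdbfdcffceaaefefc$  $
    7  cdbdbfdcffceaaefefc$c  c
    8  ceaaefefc$ccdbdbfdcff  f
    9  cffceaaefefc$ccdbdbfd  d
   10  dbdbfdcffceaaefefc$cc  c
   11  dbfdcffceaaefefc$ccdb  b
   12  dcffceaaefefc$ccdbdbf  f
   13  eaaefefc$ccdbdbfdcffc  c
   14  efc$ccdbdbfdcffceaaef  f
   15  efefc$ccdbdbfdcffceaa  a
   16  fc$ccdbdbfdcffceaaefe  e
   17  fceaaefefc$ccdbdbfdcf  f
   18  fdcffceaaefefc$ccdbdb  b
   19  fefc$ccdbdbfdcffceaae  e
   20  ffceaaefefc$ccdbdbfdc  c

ceaddf$cfdcbfcfaefbec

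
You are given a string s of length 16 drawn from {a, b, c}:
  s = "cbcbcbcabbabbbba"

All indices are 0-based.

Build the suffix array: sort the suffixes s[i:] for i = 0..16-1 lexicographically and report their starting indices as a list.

[15, 7, 10, 14, 9, 13, 8, 12, 11, 5, 3, 1, 6, 4, 2, 0]

sorted suffixes:
  #0 SA[0]=15  'a'
  #1 SA[1]=7  'abbabbbba'
  #2 SA[2]=10  'abbbba'
  #3 SA[3]=14  'ba'
  #4 SA[4]=9  'babbbba'
  #5 SA[5]=13  'bba'
  #6 SA[6]=8  'bbabbbba'
  #7 SA[7]=12  'bbba'
  #8 SA[8]=11  'bbbba'
  #9 SA[9]=5  'bcabbabbbba'
  #10 SA[10]=3  'bcbcabbabbbba'
  #11 SA[11]=1  'bcbcbcabbabbbba'
  #12 SA[12]=6  'cabbabbbba'
  #13 SA[13]=4  'cbcabbabbbba'
  #14 SA[14]=2  'cbcbcabbabbbba'
  #15 SA[15]=0  'cbcbcbcabbabbbba'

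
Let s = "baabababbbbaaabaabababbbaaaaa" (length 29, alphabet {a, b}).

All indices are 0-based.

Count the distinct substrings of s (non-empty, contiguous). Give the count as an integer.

rank | idx | suffix
   0 |  28 | a
   1 |  27 | aa
   2 |  26 | aaa
   3 |  25 | aaaa
   4 |  24 | aaaaa
   5 |  11 | aaabaabababbbaaaaa
   6 |  12 | aabaabababbbaaaaa
   7 |  15 | aabababbbaaaaa
   8 |   1 | aabababbbbaaabaabababbbaaaaa
   9 |  13 | abaabababbbaaaaa
  10 |  16 | abababbbaaaaa
  11 |   2 | abababbbbaaabaabababbbaaaaa
  12 |  18 | ababbbaaaaa
  13 |   4 | ababbbbaaabaabababbbaaaaa
  14 |  20 | abbbaaaaa
  15 |   6 | abbbbaaabaabababbbaaaaa
  16 |  23 | baaaaa
  17 |  10 | baaabaabababbbaaaaa
  18 |  14 | baabababbbaaaaa
  19 |   0 | baabababbbbaaabaabababbbaaaaa
  20 |  17 | bababbbaaaaa
  21 |   3 | bababbbbaaabaabababbbaaaaa
  22 |  19 | babbbaaaaa
  23 |   5 | babbbbaaabaabababbbaaaaa
  24 |  22 | bbaaaaa
  25 |   9 | bbaaabaabababbbaaaaa
  26 |  21 | bbbaaaaa
  27 |   8 | bbbaaabaabababbbaaaaa
  28 |   7 | bbbbaaabaabababbbaaaaa

SA = [28, 27, 26, 25, 24, 11, 12, 15, 1, 13, 16, 2, 18, 4, 20, 6, 23, 10, 14, 0, 17, 3, 19, 5, 22, 9, 21, 8, 7]
[i] adj suffixes → lcp
  [1] 28/27 → 1 ('a')
  [2] 27/26 → 2 ('aa')
  [3] 26/25 → 3 ('aaa')
  [4] 25/24 → 4 ('aaaa')
  [5] 24/11 → 3 ('aaa')
  [6] 11/12 → 2 ('aa')
  [7] 12/15 → 4 ('aaba')
  [8] 15/1 → 9 ('aabababbb')
  [9] 1/13 → 1 ('a')
  [10] 13/16 → 3 ('aba')
  [11] 16/2 → 8 ('abababbb')
  [12] 2/18 → 4 ('abab')
  [13] 18/4 → 6 ('ababbb')
  [14] 4/20 → 2 ('ab')
  [15] 20/6 → 4 ('abbb')
  [16] 6/23 → 0 ('')
  [17] 23/10 → 4 ('baaa')
  [18] 10/14 → 3 ('baa')
  [19] 14/0 → 10 ('baabababbb')
  [20] 0/17 → 2 ('ba')
  [21] 17/3 → 7 ('bababbb')
  [22] 3/19 → 3 ('bab')
  [23] 19/5 → 5 ('babbb')
  [24] 5/22 → 1 ('b')
  [25] 22/9 → 5 ('bbaaa')
  [26] 9/21 → 2 ('bb')
  [27] 21/8 → 6 ('bbbaaa')
  [28] 8/7 → 3 ('bbb')

n(n+1)/2 = 29·30/2 = 435
Σ LCP = 0 + 1 + 2 + 3 + 4 + 3 + 2 + 4 + 9 + 1 + 3 + 8 + 4 + 6 + 2 + 4 + 0 + 4 + 3 + 10 + 2 + 7 + 3 + 5 + 1 + 5 + 2 + 6 + 3 = 107
distinct = 435 − 107 = 328

328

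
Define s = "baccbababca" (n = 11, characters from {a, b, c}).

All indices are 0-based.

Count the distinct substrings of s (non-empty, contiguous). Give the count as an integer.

54

sorted suffixes:
  #0 SA[0]=10  'a'
  #1 SA[1]=5  'ababca'
  #2 SA[2]=7  'abca'
  #3 SA[3]=1  'accbababca'
  #4 SA[4]=4  'bababca'
  #5 SA[5]=6  'babca'
  #6 SA[6]=0  'baccbababca'
  #7 SA[7]=8  'bca'
  #8 SA[8]=9  'ca'
  #9 SA[9]=3  'cbababca'
  #10 SA[10]=2  'ccbababca'

SA = [10, 5, 7, 1, 4, 6, 0, 8, 9, 3, 2]
rank  pair      lcp
   1  s[10:],s[5:]  1  'a'
   2  s[5:],s[7:]  2  'ab'
   3  s[7:],s[1:]  1  'a'
   4  s[1:],s[4:]  0  ''
   5  s[4:],s[6:]  3  'bab'
   6  s[6:],s[0:]  2  'ba'
   7  s[0:],s[8:]  1  'b'
   8  s[8:],s[9:]  0  ''
   9  s[9:],s[3:]  1  'c'
  10  s[3:],s[2:]  1  'c'

n(n+1)/2 = 11·12/2 = 66
Σ LCP = 0 + 1 + 2 + 1 + 0 + 3 + 2 + 1 + 0 + 1 + 1 = 12
distinct = 66 − 12 = 54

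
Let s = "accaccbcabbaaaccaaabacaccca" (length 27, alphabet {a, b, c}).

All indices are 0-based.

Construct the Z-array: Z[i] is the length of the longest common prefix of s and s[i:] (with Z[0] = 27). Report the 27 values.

Z[0]=27
i=1: outside box; Z[1]=0
i=2: outside box; Z[2]=0
i=3: outside box; Z[3]=3 extend→box=[3,6)
i=4: min(r-i=2, Z[1]=0)=0; Z[4]=0
i=5: min(r-i=1, Z[2]=0)=0; Z[5]=0
i=6: outside box; Z[6]=0
i=7: outside box; Z[7]=0
i=8: outside box; Z[8]=1 extend→box=[8,9)
i=9: outside box; Z[9]=0
i=10: outside box; Z[10]=0
i=11: outside box; Z[11]=1 extend→box=[11,12)
i=12: outside box; Z[12]=1 extend→box=[12,13)
i=13: outside box; Z[13]=4 extend→box=[13,17)
i=14: min(r-i=3, Z[1]=0)=0; Z[14]=0
i=15: min(r-i=2, Z[2]=0)=0; Z[15]=0
i=16: min(r-i=1, Z[3]=3)=1; Z[16]=1
i=17: outside box; Z[17]=1 extend→box=[17,18)
i=18: outside box; Z[18]=1 extend→box=[18,19)
i=19: outside box; Z[19]=0
i=20: outside box; Z[20]=2 extend→box=[20,22)
i=21: min(r-i=1, Z[1]=0)=0; Z[21]=0
i=22: outside box; Z[22]=3 extend→box=[22,25)
i=23: min(r-i=2, Z[1]=0)=0; Z[23]=0
i=24: min(r-i=1, Z[2]=0)=0; Z[24]=0
i=25: outside box; Z[25]=0
i=26: outside box; Z[26]=1 extend→box=[26,27)

[27, 0, 0, 3, 0, 0, 0, 0, 1, 0, 0, 1, 1, 4, 0, 0, 1, 1, 1, 0, 2, 0, 3, 0, 0, 0, 1]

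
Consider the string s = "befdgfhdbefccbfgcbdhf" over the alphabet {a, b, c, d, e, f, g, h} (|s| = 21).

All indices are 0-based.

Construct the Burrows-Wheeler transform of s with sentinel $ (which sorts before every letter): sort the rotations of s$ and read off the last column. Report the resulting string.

fcd$cgcfhfbbbheebgfdfd

rank  rotation                last
    0  $befdgfhdbefccbfgcbdhf  f
    1  bdhf$befdgfhdbefccbfgc  c
    2  befccbfgcbdhf$befdgfhd  d
    3  befdgfhdbefccbfgcbdhf$  $
    4  bfgcbdhf$befdgfhdbefcc  c
    5  cbdhf$befdgfhdbefccbfg  g
    6  cbfgcbdhf$befdgfhdbefc  c
    7  ccbfgcbdhf$befdgfhdbef  f
    8  dbefccbfgcbdhf$befdgfh  h
    9  dgfhdbefccbfgcbdhf$bef  f
   10  dhf$befdgfhdbefccbfgcb  b
   11  efccbfgcbdhf$befdgfhdb  b
   12  efdgfhdbefccbfgcbdhf$b  b
   13  f$befdgfhdbefccbfgcbdh  h
   14  fccbfgcbdhf$befdgfhdbe  e
   15  fdgfhdbefccbfgcbdhf$be  e
   16  fgcbdhf$befdgfhdbefccb  b
   17  fhdbefccbfgcbdhf$befdg  g
   18  gcbdhf$befdgfhdbefccbf  f
   19  gfhdbefccbfgcbdhf$befd  d
   20  hdbefccbfgcbdhf$befdgf  f
   21  hf$befdgfhdbefccbfgcbd  d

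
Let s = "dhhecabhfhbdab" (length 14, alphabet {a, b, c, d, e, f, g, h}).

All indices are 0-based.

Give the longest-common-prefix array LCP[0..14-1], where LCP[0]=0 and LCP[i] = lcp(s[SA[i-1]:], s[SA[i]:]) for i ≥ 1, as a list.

[0, 2, 0, 1, 1, 0, 0, 1, 0, 0, 0, 1, 1, 1]

rank→(start, suffix):
  0 → (12, 'ab')
  1 → (5, 'abhfhbdab')
  2 → (13, 'b')
  3 → (10, 'bdab')
  4 → (6, 'bhfhbdab')
  5 → (4, 'cabhfhbdab')
  6 → (11, 'dab')
  7 → (0, 'dhhecabhfhbdab')
  8 → (3, 'ecabhfhbdab')
  9 → (8, 'fhbdab')
  10 → (9, 'hbdab')
  11 → (2, 'hecabhfhbdab')
  12 → (7, 'hfhbdab')
  13 → (1, 'hhecabhfhbdab')

SA = [12, 5, 13, 10, 6, 4, 11, 0, 3, 8, 9, 2, 7, 1]
[i] adj suffixes → lcp
  [1] 12/5 → 2 ('ab')
  [2] 5/13 → 0 ('')
  [3] 13/10 → 1 ('b')
  [4] 10/6 → 1 ('b')
  [5] 6/4 → 0 ('')
  [6] 4/11 → 0 ('')
  [7] 11/0 → 1 ('d')
  [8] 0/3 → 0 ('')
  [9] 3/8 → 0 ('')
  [10] 8/9 → 0 ('')
  [11] 9/2 → 1 ('h')
  [12] 2/7 → 1 ('h')
  [13] 7/1 → 1 ('h')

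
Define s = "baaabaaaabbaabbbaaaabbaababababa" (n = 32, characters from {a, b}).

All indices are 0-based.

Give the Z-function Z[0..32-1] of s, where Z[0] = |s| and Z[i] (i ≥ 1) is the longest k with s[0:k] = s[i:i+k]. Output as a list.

Z[0]=32
i=1: fresh scan; Z[1]=0
i=2: fresh scan; Z[2]=0
i=3: fresh scan; Z[3]=0
i=4: fresh scan; Z[4]=4 grow→box=[4,8)
i=5: min(r-i=3, Z[1]=0)=0; Z[5]=0
i=6: min(r-i=2, Z[2]=0)=0; Z[6]=0
i=7: min(r-i=1, Z[3]=0)=0; Z[7]=0
i=8: fresh scan; Z[8]=0
i=9: fresh scan; Z[9]=1 grow→box=[9,10)
i=10: fresh scan; Z[10]=3 grow→box=[10,13)
i=11: min(r-i=2, Z[1]=0)=0; Z[11]=0
i=12: min(r-i=1, Z[2]=0)=0; Z[12]=0
i=13: fresh scan; Z[13]=1 grow→box=[13,14)
i=14: fresh scan; Z[14]=1 grow→box=[14,15)
i=15: fresh scan; Z[15]=4 grow→box=[15,19)
i=16: min(r-i=3, Z[1]=0)=0; Z[16]=0
i=17: min(r-i=2, Z[2]=0)=0; Z[17]=0
i=18: min(r-i=1, Z[3]=0)=0; Z[18]=0
i=19: fresh scan; Z[19]=0
i=20: fresh scan; Z[20]=1 grow→box=[20,21)
i=21: fresh scan; Z[21]=3 grow→box=[21,24)
i=22: min(r-i=2, Z[1]=0)=0; Z[22]=0
i=23: min(r-i=1, Z[2]=0)=0; Z[23]=0
i=24: fresh scan; Z[24]=2 grow→box=[24,26)
i=25: min(r-i=1, Z[1]=0)=0; Z[25]=0
i=26: fresh scan; Z[26]=2 grow→box=[26,28)
i=27: min(r-i=1, Z[1]=0)=0; Z[27]=0
i=28: fresh scan; Z[28]=2 grow→box=[28,30)
i=29: min(r-i=1, Z[1]=0)=0; Z[29]=0
i=30: fresh scan; Z[30]=2 grow→box=[30,32)
i=31: min(r-i=1, Z[1]=0)=0; Z[31]=0

[32, 0, 0, 0, 4, 0, 0, 0, 0, 1, 3, 0, 0, 1, 1, 4, 0, 0, 0, 0, 1, 3, 0, 0, 2, 0, 2, 0, 2, 0, 2, 0]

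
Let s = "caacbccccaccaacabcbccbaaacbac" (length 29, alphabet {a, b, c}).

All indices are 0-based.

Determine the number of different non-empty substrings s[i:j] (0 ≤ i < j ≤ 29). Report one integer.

rank→(start, suffix):
  0 → (22, 'aaacbac')
  1 → (12, 'aacabcbccbaaacbac')
  2 → (23, 'aacbac')
  3 → (1, 'aacbccccaccaacabcbccbaaacbac')
  4 → (15, 'abcbccbaaacbac')
  5 → (27, 'ac')
  6 → (13, 'acabcbccbaaacbac')
  7 → (24, 'acbac')
  8 → (2, 'acbccccaccaacabcbccbaaacbac')
  9 → (9, 'accaacabcbccbaaacbac')
  10 → (21, 'baaacbac')
  11 → (26, 'bac')
  12 → (16, 'bcbccbaaacbac')
  13 → (18, 'bccbaaacbac')
  14 → (4, 'bccccaccaacabcbccbaaacbac')
  15 → (28, 'c')
  16 → (11, 'caacabcbccbaaacbac')
  17 → (0, 'caacbccccaccaacabcbccbaaacbac')
  18 → (14, 'cabcbccbaaacbac')
  19 → (8, 'caccaacabcbccbaaacbac')
  20 → (20, 'cbaaacbac')
  21 → (25, 'cbac')
  22 → (17, 'cbccbaaacbac')
  23 → (3, 'cbccccaccaacabcbccbaaacbac')
  24 → (10, 'ccaacabcbccbaaacbac')
  25 → (7, 'ccaccaacabcbccbaaacbac')
  26 → (19, 'ccbaaacbac')
  27 → (6, 'cccaccaacabcbccbaaacbac')
  28 → (5, 'ccccaccaacabcbccbaaacbac')

SA = [22, 12, 23, 1, 15, 27, 13, 24, 2, 9, 21, 26, 16, 18, 4, 28, 11, 0, 14, 8, 20, 25, 17, 3, 10, 7, 19, 6, 5]
i: (SA[i-1],SA[i]) lcp shared
  1: (22,12) 2 'aa'
  2: (12,23) 3 'aac'
  3: (23,1) 4 'aacb'
  4: (1,15) 1 'a'
  5: (15,27) 1 'a'
  6: (27,13) 2 'ac'
  7: (13,24) 2 'ac'
  8: (24,2) 3 'acb'
  9: (2,9) 2 'ac'
  10: (9,21) 0 ''
  11: (21,26) 2 'ba'
  12: (26,16) 1 'b'
  13: (16,18) 2 'bc'
  14: (18,4) 3 'bcc'
  15: (4,28) 0 ''
  16: (28,11) 1 'c'
  17: (11,0) 4 'caac'
  18: (0,14) 2 'ca'
  19: (14,8) 2 'ca'
  20: (8,20) 1 'c'
  21: (20,25) 3 'cba'
  22: (25,17) 2 'cb'
  23: (17,3) 4 'cbcc'
  24: (3,10) 1 'c'
  25: (10,7) 3 'cca'
  26: (7,19) 2 'cc'
  27: (19,6) 2 'cc'
  28: (6,5) 3 'ccc'

n(n+1)/2 = 29·30/2 = 435
Σ LCP = 0 + 2 + 3 + 4 + 1 + 1 + 2 + 2 + 3 + 2 + 0 + 2 + 1 + 2 + 3 + 0 + 1 + 4 + 2 + 2 + 1 + 3 + 2 + 4 + 1 + 3 + 2 + 2 + 3 = 58
distinct = 435 − 58 = 377

377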